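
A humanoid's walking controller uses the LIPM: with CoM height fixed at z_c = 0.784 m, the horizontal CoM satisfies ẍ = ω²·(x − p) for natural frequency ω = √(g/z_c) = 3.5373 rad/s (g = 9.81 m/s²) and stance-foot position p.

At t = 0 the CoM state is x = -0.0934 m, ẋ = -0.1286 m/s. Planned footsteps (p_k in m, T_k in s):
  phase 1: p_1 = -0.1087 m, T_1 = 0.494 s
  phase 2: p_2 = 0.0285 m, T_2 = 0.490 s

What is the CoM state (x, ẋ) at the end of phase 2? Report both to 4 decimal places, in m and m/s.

phase 1: p=-0.1087, T=0.494, ωT=1.747426, cosh=2.957016, sinh=2.782794; start (x,ẋ)=(-0.093400, -0.128600) → end (x,ẋ)=(-0.164627, -0.229666)
phase 2: p=0.0285, T=0.490, ωT=1.733277, cosh=2.917937, sinh=2.741232; start (x,ẋ)=(-0.164627, -0.229666) → end (x,ẋ)=(-0.713013, -2.542820)

x = -0.7130, ẋ = -2.5428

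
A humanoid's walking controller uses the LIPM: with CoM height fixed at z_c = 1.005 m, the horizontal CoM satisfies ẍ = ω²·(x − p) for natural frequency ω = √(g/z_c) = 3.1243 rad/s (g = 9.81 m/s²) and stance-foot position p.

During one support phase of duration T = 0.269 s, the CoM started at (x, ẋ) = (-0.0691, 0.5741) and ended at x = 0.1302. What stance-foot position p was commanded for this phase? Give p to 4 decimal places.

p = -0.1386

ωT = 3.1243·0.269 = 0.840437; cosh(ωT) = 1.374450, sinh(ωT) = 0.942928
x(T) = p + (x₀−p)·cosh(ωT) + (ẋ₀/ω)·sinh(ωT) ⇒ p·(1 − cosh) = x(T) − x₀·cosh − (ẋ₀/ω)·sinh
numerator   = 0.1302 − (-0.0691)·1.374450 − (0.5741/3.1243)·0.942928 = 0.051908
denominator = 1 − 1.374450 = -0.374450
p = 0.051908 / -0.374450 = -0.1386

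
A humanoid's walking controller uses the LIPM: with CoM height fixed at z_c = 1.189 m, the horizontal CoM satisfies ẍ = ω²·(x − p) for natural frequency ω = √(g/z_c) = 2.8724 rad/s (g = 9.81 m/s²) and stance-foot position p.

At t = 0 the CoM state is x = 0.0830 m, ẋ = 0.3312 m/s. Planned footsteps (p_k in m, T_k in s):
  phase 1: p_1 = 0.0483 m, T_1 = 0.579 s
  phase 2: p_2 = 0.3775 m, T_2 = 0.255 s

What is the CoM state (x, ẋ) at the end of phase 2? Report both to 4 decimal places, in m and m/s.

phase 1: p=0.0483, T=0.579, ωT=1.663120, cosh=2.732645, sinh=2.543098; start (x,ẋ)=(0.083000, 0.331200) → end (x,ẋ)=(0.436353, 1.158528)
phase 2: p=0.3775, T=0.255, ωT=0.732462, cosh=1.280460, sinh=0.799736; start (x,ẋ)=(0.436353, 1.158528) → end (x,ẋ)=(0.775417, 1.618644)

x = 0.7754, ẋ = 1.6186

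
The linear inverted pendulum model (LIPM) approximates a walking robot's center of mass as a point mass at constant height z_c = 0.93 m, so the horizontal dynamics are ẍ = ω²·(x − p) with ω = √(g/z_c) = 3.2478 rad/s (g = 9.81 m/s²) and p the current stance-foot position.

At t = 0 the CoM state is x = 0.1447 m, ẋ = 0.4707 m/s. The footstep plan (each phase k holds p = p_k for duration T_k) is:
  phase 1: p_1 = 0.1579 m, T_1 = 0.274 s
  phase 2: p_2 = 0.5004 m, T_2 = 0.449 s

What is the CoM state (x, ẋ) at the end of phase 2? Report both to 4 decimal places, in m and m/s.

x = 0.4062, ẋ = 0.0021

phase 1: p=0.1579, T=0.274, ωT=0.889897, cosh=1.422789, sinh=1.012091; start (x,ẋ)=(0.144700, 0.470700) → end (x,ẋ)=(0.285800, 0.626317)
phase 2: p=0.5004, T=0.449, ωT=1.458262, cosh=2.265562, sinh=2.032921; start (x,ẋ)=(0.285800, 0.626317) → end (x,ẋ)=(0.406247, 0.002062)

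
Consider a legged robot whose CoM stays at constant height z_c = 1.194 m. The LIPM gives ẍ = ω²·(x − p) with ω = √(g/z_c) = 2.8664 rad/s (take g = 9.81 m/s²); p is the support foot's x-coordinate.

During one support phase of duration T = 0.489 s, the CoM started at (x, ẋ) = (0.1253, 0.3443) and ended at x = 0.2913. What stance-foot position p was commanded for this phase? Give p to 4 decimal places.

ωT = 2.8664·0.489 = 1.401670; cosh(ωT) = 2.154081, sinh(ωT) = 1.907895
x(T) = p + (x₀−p)·cosh(ωT) + (ẋ₀/ω)·sinh(ωT) ⇒ p·(1 − cosh) = x(T) − x₀·cosh − (ẋ₀/ω)·sinh
numerator   = 0.2913 − (0.1253)·2.154081 − (0.3443/2.8664)·1.907895 = -0.207775
denominator = 1 − 2.154081 = -1.154081
p = -0.207775 / -1.154081 = 0.1800

p = 0.1800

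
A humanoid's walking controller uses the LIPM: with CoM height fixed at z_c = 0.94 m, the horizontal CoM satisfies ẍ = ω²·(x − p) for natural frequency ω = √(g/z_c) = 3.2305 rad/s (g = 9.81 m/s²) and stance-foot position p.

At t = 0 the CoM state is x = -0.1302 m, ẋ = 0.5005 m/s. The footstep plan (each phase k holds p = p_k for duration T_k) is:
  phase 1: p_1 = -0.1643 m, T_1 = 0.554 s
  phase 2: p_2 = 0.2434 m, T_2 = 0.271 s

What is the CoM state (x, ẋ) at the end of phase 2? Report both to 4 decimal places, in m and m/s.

x = 1.0232, ẋ = 3.0952

phase 1: p=-0.1643, T=0.554, ωT=1.789697, cosh=3.077324, sinh=2.910314; start (x,ẋ)=(-0.130200, 0.500500) → end (x,ẋ)=(0.391530, 1.860801)
phase 2: p=0.2434, T=0.271, ωT=0.875466, cosh=1.408330, sinh=0.991662; start (x,ẋ)=(0.391530, 1.860801) → end (x,ẋ)=(1.023224, 3.095168)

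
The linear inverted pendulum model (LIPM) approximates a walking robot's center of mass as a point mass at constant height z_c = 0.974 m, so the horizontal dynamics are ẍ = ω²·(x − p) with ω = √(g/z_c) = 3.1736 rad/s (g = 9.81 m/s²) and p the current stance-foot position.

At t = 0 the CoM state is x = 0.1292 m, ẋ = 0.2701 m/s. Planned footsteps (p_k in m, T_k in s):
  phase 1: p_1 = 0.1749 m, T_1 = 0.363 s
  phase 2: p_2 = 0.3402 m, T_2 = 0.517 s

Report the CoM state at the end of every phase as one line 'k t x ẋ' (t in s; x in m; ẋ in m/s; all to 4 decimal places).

1 0.3630 0.2166 0.2635
2 0.8800 0.2155 -0.2687

phase 1: p=0.1749, T=0.363, ωT=1.152017, cosh=1.740284, sinh=1.424285; start (x,ẋ)=(0.129200, 0.270100) → end (x,ẋ)=(0.216588, 0.263482)
phase 2: p=0.3402, T=0.517, ωT=1.640751, cosh=2.676439, sinh=2.482605; start (x,ẋ)=(0.216588, 0.263482) → end (x,ẋ)=(0.215472, -0.268724)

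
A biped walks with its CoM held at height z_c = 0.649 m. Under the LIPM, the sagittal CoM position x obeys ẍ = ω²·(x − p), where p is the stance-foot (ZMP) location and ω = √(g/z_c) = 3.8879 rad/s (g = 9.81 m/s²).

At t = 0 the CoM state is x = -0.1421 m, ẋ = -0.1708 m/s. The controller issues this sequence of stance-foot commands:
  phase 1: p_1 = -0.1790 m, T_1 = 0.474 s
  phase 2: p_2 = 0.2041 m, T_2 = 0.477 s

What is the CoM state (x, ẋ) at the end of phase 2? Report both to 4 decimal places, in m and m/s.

phase 1: p=-0.1790, T=0.474, ωT=1.842865, cosh=3.236482, sinh=3.078119; start (x,ẋ)=(-0.142100, -0.170800) → end (x,ẋ)=(-0.194799, -0.111193)
phase 2: p=0.2041, T=0.477, ωT=1.854528, cosh=3.272605, sinh=3.116079; start (x,ẋ)=(-0.194799, -0.111193) → end (x,ẋ)=(-1.190459, -5.196557)

x = -1.1905, ẋ = -5.1966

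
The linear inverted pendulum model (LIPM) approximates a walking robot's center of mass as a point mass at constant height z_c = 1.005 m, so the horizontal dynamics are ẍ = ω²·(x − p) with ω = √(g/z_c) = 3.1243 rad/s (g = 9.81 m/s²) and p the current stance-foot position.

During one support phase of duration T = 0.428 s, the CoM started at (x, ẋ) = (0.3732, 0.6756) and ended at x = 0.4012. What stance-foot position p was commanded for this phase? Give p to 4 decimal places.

ωT = 3.1243·0.428 = 1.337200; cosh(ωT) = 2.035473, sinh(ωT) = 1.772893
x(T) = p + (x₀−p)·cosh(ωT) + (ẋ₀/ω)·sinh(ωT) ⇒ p·(1 − cosh) = x(T) − x₀·cosh − (ẋ₀/ω)·sinh
numerator   = 0.4012 − (0.3732)·2.035473 − (0.6756/3.1243)·1.772893 = -0.741810
denominator = 1 − 2.035473 = -1.035473
p = -0.741810 / -1.035473 = 0.7164

p = 0.7164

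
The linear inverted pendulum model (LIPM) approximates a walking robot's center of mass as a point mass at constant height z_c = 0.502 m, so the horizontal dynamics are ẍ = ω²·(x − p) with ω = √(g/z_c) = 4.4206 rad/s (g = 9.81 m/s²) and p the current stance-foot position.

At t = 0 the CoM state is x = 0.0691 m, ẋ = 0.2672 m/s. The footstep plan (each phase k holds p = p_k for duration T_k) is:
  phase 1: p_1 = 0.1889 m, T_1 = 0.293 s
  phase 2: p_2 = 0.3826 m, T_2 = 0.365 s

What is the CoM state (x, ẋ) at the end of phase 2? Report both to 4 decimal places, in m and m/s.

x = -0.6719, ẋ = -4.4477

phase 1: p=0.1889, T=0.293, ωT=1.295236, cosh=1.962845, sinh=1.689012; start (x,ẋ)=(0.069100, 0.267200) → end (x,ẋ)=(0.055842, -0.370008)
phase 2: p=0.3826, T=0.365, ωT=1.613519, cosh=2.609816, sinh=2.410631; start (x,ẋ)=(0.055842, -0.370008) → end (x,ẋ)=(-0.671950, -4.447725)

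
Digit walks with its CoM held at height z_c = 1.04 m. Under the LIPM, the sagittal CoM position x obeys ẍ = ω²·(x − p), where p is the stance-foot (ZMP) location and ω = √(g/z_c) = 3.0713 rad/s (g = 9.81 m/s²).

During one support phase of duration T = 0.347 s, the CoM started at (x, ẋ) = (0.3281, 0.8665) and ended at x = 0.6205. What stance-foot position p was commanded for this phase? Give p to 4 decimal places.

p = 0.4379

ωT = 3.0713·0.347 = 1.065741; cosh(ωT) = 1.623731, sinh(ωT) = 1.279259
x(T) = p + (x₀−p)·cosh(ωT) + (ẋ₀/ω)·sinh(ωT) ⇒ p·(1 − cosh) = x(T) − x₀·cosh − (ẋ₀/ω)·sinh
numerator   = 0.6205 − (0.3281)·1.623731 − (0.8665/3.0713)·1.279259 = -0.273161
denominator = 1 − 1.623731 = -0.623731
p = -0.273161 / -0.623731 = 0.4379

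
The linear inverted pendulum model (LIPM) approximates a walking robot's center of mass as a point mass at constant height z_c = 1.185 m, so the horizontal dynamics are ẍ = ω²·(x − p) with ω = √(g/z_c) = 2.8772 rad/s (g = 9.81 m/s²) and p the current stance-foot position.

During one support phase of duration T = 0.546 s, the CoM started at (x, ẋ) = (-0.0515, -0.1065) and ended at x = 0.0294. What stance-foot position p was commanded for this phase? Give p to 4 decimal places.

ωT = 2.8772·0.546 = 1.570951; cosh(ωT) = 2.509535, sinh(ωT) = 2.301688
x(T) = p + (x₀−p)·cosh(ωT) + (ẋ₀/ω)·sinh(ωT) ⇒ p·(1 − cosh) = x(T) − x₀·cosh − (ẋ₀/ω)·sinh
numerator   = 0.0294 − (-0.0515)·2.509535 − (-0.1065/2.8772)·2.301688 = 0.243838
denominator = 1 − 2.509535 = -1.509535
p = 0.243838 / -1.509535 = -0.1615

p = -0.1615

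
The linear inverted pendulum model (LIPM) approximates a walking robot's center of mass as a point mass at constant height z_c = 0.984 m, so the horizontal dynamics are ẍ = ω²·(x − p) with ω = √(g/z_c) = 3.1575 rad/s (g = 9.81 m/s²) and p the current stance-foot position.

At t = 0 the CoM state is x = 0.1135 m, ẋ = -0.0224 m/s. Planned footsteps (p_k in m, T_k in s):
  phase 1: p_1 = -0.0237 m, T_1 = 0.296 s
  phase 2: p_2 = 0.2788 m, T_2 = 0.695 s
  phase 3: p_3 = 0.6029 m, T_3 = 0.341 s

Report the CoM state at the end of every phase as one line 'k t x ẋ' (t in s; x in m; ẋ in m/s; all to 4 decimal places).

phase 1: p=-0.0237, T=0.296, ωT=0.934620, cosh=1.469490, sinh=1.076755; start (x,ẋ)=(0.113500, -0.022400) → end (x,ẋ)=(0.170275, 0.433544)
phase 2: p=0.2788, T=0.695, ωT=2.194462, cosh=4.543297, sinh=4.431879; start (x,ẋ)=(0.170275, 0.433544) → end (x,ẋ)=(0.394264, 0.451060)
phase 3: p=0.6029, T=0.341, ωT=1.076708, cosh=1.637858, sinh=1.297142; start (x,ẋ)=(0.394264, 0.451060) → end (x,ẋ)=(0.446484, -0.115746)

1 0.2960 0.1703 0.4335
2 0.9910 0.3943 0.4511
3 1.3320 0.4465 -0.1157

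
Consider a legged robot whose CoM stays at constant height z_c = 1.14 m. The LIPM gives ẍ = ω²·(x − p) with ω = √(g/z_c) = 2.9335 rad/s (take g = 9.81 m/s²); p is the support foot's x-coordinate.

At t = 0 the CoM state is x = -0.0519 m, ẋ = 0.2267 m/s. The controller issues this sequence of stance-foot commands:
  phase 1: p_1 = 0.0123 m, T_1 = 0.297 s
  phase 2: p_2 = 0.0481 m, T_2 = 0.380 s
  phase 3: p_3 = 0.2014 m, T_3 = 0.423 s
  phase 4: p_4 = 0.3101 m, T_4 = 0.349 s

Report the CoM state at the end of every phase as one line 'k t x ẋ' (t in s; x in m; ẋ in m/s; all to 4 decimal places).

phase 1: p=0.0123, T=0.297, ωT=0.871250, cosh=1.404162, sinh=0.985733; start (x,ẋ)=(-0.051900, 0.226700) → end (x,ẋ)=(-0.001670, 0.132680)
phase 2: p=0.0481, T=0.380, ωT=1.114730, cosh=1.688374, sinh=1.360371; start (x,ẋ)=(-0.001670, 0.132680) → end (x,ẋ)=(0.025598, 0.025398)
phase 3: p=0.2014, T=0.423, ωT=1.240870, cosh=1.873878, sinh=1.584745; start (x,ẋ)=(0.025598, 0.025398) → end (x,ẋ)=(-0.114311, -0.769684)
phase 4: p=0.3101, T=0.349, ωT=1.023791, cosh=1.571480, sinh=1.212249; start (x,ẋ)=(-0.114311, -0.769684) → end (x,ẋ)=(-0.674920, -2.718804)

1 0.2970 -0.0017 0.1327
2 0.6770 0.0256 0.0254
3 1.1000 -0.1143 -0.7697
4 1.4490 -0.6749 -2.7188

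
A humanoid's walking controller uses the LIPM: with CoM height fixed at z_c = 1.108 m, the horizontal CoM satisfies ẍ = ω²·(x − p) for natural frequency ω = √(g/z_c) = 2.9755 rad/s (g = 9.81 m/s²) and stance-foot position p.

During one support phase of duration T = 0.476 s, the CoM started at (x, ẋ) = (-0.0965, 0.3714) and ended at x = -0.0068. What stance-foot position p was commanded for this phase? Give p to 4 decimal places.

ωT = 2.9755·0.476 = 1.416338; cosh(ωT) = 2.182299, sinh(ωT) = 1.939699
x(T) = p + (x₀−p)·cosh(ωT) + (ẋ₀/ω)·sinh(ωT) ⇒ p·(1 − cosh) = x(T) − x₀·cosh − (ẋ₀/ω)·sinh
numerator   = -0.0068 − (-0.0965)·2.182299 − (0.3714/2.9755)·1.939699 = -0.038320
denominator = 1 − 2.182299 = -1.182299
p = -0.038320 / -1.182299 = 0.0324

p = 0.0324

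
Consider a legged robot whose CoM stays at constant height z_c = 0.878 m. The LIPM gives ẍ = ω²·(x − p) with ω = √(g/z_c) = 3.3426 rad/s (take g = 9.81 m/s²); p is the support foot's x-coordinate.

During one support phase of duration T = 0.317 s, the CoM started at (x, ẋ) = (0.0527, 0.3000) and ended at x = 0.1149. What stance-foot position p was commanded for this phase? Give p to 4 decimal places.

p = 0.1367

ωT = 3.3426·0.317 = 1.059604; cosh(ωT) = 1.615911, sinh(ωT) = 1.269318
x(T) = p + (x₀−p)·cosh(ωT) + (ẋ₀/ω)·sinh(ωT) ⇒ p·(1 − cosh) = x(T) − x₀·cosh − (ẋ₀/ω)·sinh
numerator   = 0.1149 − (0.0527)·1.615911 − (0.3000/3.3426)·1.269318 = -0.084180
denominator = 1 − 1.615911 = -0.615911
p = -0.084180 / -0.615911 = 0.1367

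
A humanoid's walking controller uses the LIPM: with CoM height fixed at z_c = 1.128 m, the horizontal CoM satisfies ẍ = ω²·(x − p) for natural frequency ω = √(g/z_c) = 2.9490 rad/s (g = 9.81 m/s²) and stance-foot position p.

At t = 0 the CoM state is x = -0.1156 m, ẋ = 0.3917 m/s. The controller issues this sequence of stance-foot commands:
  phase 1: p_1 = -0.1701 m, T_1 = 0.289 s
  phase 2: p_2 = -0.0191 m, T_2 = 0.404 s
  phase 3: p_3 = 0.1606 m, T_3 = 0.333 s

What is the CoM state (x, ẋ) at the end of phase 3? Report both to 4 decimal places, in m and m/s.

x = 1.1432, ẋ = 3.1582

phase 1: p=-0.1701, T=0.289, ωT=0.852261, cosh=1.385696, sinh=0.959247; start (x,ẋ)=(-0.115600, 0.391700) → end (x,ẋ)=(0.032832, 0.696948)
phase 2: p=-0.0191, T=0.404, ωT=1.191396, cosh=1.797735, sinh=1.493938; start (x,ẋ)=(0.032832, 0.696948) → end (x,ẋ)=(0.427328, 1.481721)
phase 3: p=0.1606, T=0.333, ωT=0.982017, cosh=1.522195, sinh=1.147641; start (x,ẋ)=(0.427328, 1.481721) → end (x,ẋ)=(1.143242, 3.158180)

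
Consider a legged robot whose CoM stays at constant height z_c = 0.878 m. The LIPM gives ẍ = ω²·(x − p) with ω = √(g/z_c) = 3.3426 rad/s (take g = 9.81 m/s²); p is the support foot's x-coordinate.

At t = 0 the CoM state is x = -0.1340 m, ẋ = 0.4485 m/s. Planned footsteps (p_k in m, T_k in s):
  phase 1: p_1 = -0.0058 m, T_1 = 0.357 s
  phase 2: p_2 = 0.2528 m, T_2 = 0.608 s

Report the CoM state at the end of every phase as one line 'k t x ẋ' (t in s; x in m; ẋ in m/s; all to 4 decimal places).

phase 1: p=-0.0058, T=0.357, ωT=1.193308, cosh=1.800595, sinh=1.497379; start (x,ẋ)=(-0.134000, 0.448500) → end (x,ẋ)=(-0.035723, 0.165908)
phase 2: p=0.2528, T=0.608, ωT=2.032301, cosh=3.881329, sinh=3.750296; start (x,ẋ)=(-0.035723, 0.165908) → end (x,ẋ)=(-0.680907, -2.972899)

1 0.3570 -0.0357 0.1659
2 0.9650 -0.6809 -2.9729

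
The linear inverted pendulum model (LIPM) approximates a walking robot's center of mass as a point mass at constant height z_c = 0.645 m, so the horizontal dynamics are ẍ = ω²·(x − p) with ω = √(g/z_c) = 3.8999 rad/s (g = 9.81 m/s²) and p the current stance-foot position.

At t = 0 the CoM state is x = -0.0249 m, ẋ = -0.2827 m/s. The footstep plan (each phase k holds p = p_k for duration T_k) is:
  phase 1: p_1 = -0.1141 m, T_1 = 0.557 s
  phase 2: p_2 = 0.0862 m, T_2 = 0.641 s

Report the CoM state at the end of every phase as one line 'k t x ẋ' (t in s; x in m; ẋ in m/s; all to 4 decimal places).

phase 1: p=-0.1141, T=0.557, ωT=2.172244, cosh=4.445942, sinh=4.332020; start (x,ẋ)=(-0.024900, -0.282700) → end (x,ẋ)=(-0.031546, 0.250117)
phase 2: p=0.0862, T=0.641, ωT=2.499836, cosh=6.131297, sinh=6.049198; start (x,ẋ)=(-0.031546, 0.250117) → end (x,ẋ)=(-0.247775, -1.244236)

1 0.5570 -0.0315 0.2501
2 1.1980 -0.2478 -1.2442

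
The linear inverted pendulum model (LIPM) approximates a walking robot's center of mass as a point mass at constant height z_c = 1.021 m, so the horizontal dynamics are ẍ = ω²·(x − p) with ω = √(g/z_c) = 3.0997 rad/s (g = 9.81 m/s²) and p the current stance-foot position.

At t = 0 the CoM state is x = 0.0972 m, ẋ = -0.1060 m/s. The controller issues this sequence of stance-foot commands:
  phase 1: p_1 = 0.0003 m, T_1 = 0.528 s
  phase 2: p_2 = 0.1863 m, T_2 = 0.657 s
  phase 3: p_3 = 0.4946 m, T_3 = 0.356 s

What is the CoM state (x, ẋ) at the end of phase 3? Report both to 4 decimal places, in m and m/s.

phase 1: p=0.0003, T=0.528, ωT=1.636642, cosh=2.666259, sinh=2.471626; start (x,ẋ)=(0.097200, -0.106000) → end (x,ẋ)=(0.174139, 0.459757)
phase 2: p=0.1863, T=0.657, ωT=2.036503, cosh=3.897123, sinh=3.766639; start (x,ẋ)=(0.174139, 0.459757) → end (x,ẋ)=(0.697585, 1.649738)
phase 3: p=0.4946, T=0.356, ωT=1.103493, cosh=1.673194, sinh=1.341484; start (x,ẋ)=(0.697585, 1.649738) → end (x,ẋ)=(1.548204, 3.604383)

x = 1.5482, ẋ = 3.6044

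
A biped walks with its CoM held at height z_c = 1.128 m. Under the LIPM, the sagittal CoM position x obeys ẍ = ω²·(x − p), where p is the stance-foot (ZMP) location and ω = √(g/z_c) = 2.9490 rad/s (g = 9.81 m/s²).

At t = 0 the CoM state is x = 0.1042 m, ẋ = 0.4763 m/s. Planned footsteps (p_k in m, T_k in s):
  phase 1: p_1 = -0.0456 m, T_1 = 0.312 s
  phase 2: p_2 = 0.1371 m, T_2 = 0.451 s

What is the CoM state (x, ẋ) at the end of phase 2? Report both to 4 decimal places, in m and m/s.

x = 1.2439, ẋ = 3.4100

phase 1: p=-0.0456, T=0.312, ωT=0.920088, cosh=1.453998, sinh=1.055514; start (x,ẋ)=(0.104200, 0.476300) → end (x,ẋ)=(0.342687, 1.158823)
phase 2: p=0.1371, T=0.451, ωT=1.329999, cosh=2.022759, sinh=1.758281; start (x,ẋ)=(0.342687, 1.158823) → end (x,ẋ)=(1.243878, 3.410025)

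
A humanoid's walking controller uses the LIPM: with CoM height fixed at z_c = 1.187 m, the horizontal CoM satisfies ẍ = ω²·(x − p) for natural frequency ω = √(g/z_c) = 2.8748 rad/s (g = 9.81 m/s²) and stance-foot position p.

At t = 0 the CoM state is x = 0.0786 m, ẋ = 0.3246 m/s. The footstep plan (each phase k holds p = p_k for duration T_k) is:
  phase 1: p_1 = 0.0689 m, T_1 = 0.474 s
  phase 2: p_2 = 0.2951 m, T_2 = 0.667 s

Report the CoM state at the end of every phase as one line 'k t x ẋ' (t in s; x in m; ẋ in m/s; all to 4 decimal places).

1 0.4740 0.2952 0.7265
2 1.1410 1.1365 2.5256

phase 1: p=0.0689, T=0.474, ωT=1.362655, cosh=2.081266, sinh=1.825286; start (x,ẋ)=(0.078600, 0.324600) → end (x,ẋ)=(0.295185, 0.726478)
phase 2: p=0.2951, T=0.667, ωT=1.917492, cosh=3.475423, sinh=3.328448; start (x,ẋ)=(0.295185, 0.726478) → end (x,ẋ)=(1.136514, 2.525635)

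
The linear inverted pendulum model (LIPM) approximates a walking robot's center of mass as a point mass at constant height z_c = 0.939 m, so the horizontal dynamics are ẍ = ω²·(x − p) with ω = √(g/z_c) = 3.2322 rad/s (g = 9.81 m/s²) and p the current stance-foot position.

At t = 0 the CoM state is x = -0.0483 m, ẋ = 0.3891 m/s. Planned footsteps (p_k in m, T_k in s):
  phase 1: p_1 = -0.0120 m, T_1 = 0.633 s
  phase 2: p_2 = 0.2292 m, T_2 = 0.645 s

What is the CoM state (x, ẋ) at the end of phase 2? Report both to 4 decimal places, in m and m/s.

x = 1.8590, ẋ = 5.3729

phase 1: p=-0.0120, T=0.633, ωT=2.045983, cosh=3.933005, sinh=3.803752; start (x,ẋ)=(-0.048300, 0.389100) → end (x,ẋ)=(0.303137, 1.084042)
phase 2: p=0.2292, T=0.645, ωT=2.084769, cosh=4.083535, sinh=3.959199; start (x,ẋ)=(0.303137, 1.084042) → end (x,ẋ)=(1.858992, 5.372887)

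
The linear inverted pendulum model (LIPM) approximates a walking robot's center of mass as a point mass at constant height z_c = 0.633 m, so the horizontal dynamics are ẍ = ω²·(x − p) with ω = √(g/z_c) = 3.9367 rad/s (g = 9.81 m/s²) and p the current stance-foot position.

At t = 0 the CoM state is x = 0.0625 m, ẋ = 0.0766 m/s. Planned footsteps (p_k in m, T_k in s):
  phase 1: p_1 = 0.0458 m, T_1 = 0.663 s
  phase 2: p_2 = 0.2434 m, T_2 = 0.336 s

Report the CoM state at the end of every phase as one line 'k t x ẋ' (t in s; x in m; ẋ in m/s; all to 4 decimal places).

phase 1: p=0.0458, T=0.663, ωT=2.610032, cosh=6.836510, sinh=6.762978; start (x,ẋ)=(0.062500, 0.076600) → end (x,ẋ)=(0.291563, 0.968294)
phase 2: p=0.2434, T=0.336, ωT=1.322731, cosh=2.010033, sinh=1.743626; start (x,ẋ)=(0.291563, 0.968294) → end (x,ẋ)=(0.769082, 2.276902)

1 0.6630 0.2916 0.9683
2 0.9990 0.7691 2.2769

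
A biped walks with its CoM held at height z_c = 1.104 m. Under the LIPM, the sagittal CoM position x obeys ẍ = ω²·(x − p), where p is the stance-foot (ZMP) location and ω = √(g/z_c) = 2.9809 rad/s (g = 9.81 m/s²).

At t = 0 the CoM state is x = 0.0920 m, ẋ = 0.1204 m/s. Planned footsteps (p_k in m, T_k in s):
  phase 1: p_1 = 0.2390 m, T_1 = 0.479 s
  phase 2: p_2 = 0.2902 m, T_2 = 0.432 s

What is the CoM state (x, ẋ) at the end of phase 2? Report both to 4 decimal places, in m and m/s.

phase 1: p=0.2390, T=0.479, ωT=1.427851, cosh=2.204776, sinh=1.964953; start (x,ẋ)=(0.092000, 0.120400) → end (x,ẋ)=(-0.005737, -0.595572)
phase 2: p=0.2902, T=0.432, ωT=1.287749, cosh=1.950254, sinh=1.674363; start (x,ẋ)=(-0.005737, -0.595572) → end (x,ẋ)=(-0.621483, -2.638570)

x = -0.6215, ẋ = -2.6386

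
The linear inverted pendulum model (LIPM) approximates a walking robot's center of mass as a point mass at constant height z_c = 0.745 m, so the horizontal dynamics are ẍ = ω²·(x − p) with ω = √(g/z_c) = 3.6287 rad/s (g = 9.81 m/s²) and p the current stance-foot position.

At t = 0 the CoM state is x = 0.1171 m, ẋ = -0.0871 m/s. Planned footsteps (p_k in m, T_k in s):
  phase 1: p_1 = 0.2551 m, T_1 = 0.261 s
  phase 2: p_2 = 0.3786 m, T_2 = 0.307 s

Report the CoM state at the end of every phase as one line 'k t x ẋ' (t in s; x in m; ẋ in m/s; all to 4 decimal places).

phase 1: p=0.2551, T=0.261, ωT=0.947091, cosh=1.483033, sinh=1.095165; start (x,ẋ)=(0.117100, -0.087100) → end (x,ẋ)=(0.024154, -0.677588)
phase 2: p=0.3786, T=0.307, ωT=1.114011, cosh=1.687397, sinh=1.359157; start (x,ẋ)=(0.024154, -0.677588) → end (x,ẋ)=(-0.473286, -2.891476)

1 0.2610 0.0242 -0.6776
2 0.5680 -0.4733 -2.8915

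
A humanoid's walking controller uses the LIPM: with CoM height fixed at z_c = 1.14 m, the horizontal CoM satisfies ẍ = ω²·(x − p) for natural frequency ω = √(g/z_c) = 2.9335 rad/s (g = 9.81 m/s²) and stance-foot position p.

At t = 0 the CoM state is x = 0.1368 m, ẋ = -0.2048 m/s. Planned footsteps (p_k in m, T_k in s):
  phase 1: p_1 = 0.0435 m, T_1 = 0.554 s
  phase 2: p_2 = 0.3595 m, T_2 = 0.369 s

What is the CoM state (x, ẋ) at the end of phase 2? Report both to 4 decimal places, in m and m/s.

x = 0.0211, ẋ = -0.7107

phase 1: p=0.0435, T=0.554, ωT=1.625159, cosh=2.638053, sinh=2.441173; start (x,ẋ)=(0.136800, -0.204800) → end (x,ẋ)=(0.119202, 0.127865)
phase 2: p=0.3595, T=0.369, ωT=1.082461, cosh=1.645349, sinh=1.306588; start (x,ẋ)=(0.119202, 0.127865) → end (x,ẋ)=(0.021077, -0.710651)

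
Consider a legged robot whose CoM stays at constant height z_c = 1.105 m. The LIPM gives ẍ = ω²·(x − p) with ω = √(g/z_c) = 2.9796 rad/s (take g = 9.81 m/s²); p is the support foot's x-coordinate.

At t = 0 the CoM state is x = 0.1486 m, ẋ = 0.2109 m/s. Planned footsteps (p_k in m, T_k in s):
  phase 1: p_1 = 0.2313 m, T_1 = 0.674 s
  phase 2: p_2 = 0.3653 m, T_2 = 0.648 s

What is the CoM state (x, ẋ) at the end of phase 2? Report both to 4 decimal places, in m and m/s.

x = -0.4140, ẋ = -2.2552

phase 1: p=0.2313, T=0.674, ωT=2.008250, cosh=3.792247, sinh=3.658024; start (x,ẋ)=(0.148600, 0.210900) → end (x,ẋ)=(0.176601, -0.101599)
phase 2: p=0.3653, T=0.648, ωT=1.930781, cosh=3.519963, sinh=3.374928; start (x,ẋ)=(0.176601, -0.101599) → end (x,ẋ)=(-0.413993, -2.255172)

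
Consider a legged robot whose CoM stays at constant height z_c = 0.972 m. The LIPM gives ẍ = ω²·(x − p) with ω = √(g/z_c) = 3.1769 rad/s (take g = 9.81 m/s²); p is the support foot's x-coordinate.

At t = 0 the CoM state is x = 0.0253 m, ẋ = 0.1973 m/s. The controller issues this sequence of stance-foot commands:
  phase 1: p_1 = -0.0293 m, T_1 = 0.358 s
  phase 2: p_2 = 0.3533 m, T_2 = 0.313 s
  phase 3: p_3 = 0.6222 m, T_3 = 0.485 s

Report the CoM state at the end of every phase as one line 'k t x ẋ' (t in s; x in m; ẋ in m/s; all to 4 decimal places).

phase 1: p=-0.0293, T=0.358, ωT=1.137330, cosh=1.719553, sinh=1.398879; start (x,ẋ)=(0.025300, 0.197300) → end (x,ẋ)=(0.151464, 0.581916)
phase 2: p=0.3533, T=0.313, ωT=0.994370, cosh=1.536488, sinh=1.166532; start (x,ẋ)=(0.151464, 0.581916) → end (x,ẋ)=(0.256857, 0.146113)
phase 3: p=0.6222, T=0.485, ωT=1.540796, cosh=2.441259, sinh=2.227048; start (x,ẋ)=(0.256857, 0.146113) → end (x,ẋ)=(-0.167271, -2.228147)

1 0.3580 0.1515 0.5819
2 0.6710 0.2569 0.1461
3 1.1560 -0.1673 -2.2281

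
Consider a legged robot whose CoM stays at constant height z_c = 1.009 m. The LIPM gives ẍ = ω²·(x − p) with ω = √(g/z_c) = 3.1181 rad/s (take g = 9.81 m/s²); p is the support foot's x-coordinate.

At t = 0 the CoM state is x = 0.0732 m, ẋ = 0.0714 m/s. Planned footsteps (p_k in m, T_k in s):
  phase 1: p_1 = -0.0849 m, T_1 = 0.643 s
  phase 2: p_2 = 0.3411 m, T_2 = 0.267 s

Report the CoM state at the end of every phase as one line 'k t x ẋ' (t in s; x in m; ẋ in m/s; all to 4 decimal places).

phase 1: p=-0.0849, T=0.643, ωT=2.004938, cosh=3.780152, sinh=3.645484; start (x,ẋ)=(0.073200, 0.071400) → end (x,ẋ)=(0.596218, 2.067023)
phase 2: p=0.3411, T=0.267, ωT=0.832533, cosh=1.367040, sinh=0.932094; start (x,ẋ)=(0.596218, 2.067023) → end (x,ẋ)=(1.307753, 3.567170)

1 0.6430 0.5962 2.0670
2 0.9100 1.3078 3.5672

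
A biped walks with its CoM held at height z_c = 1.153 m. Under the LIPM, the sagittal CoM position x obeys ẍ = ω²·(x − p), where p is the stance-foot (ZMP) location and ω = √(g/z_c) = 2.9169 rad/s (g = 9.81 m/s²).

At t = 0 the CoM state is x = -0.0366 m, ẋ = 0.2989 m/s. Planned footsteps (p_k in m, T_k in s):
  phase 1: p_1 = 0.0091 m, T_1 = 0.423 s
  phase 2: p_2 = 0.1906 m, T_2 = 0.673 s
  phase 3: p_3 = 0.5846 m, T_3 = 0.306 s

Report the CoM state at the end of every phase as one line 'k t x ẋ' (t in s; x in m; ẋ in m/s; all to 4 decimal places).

1 0.4230 0.0850 0.3473
2 1.0960 0.2228 0.1860
3 1.4020 0.1337 -0.8069

phase 1: p=0.0091, T=0.423, ωT=1.233849, cosh=1.862796, sinh=1.571626; start (x,ẋ)=(-0.036600, 0.298900) → end (x,ẋ)=(0.085018, 0.347288)
phase 2: p=0.1906, T=0.673, ωT=1.963074, cosh=3.630804, sinh=3.490378; start (x,ẋ)=(0.085018, 0.347288) → end (x,ẋ)=(0.222818, 0.185992)
phase 3: p=0.5846, T=0.306, ωT=0.892571, cosh=1.425500, sinh=1.015899; start (x,ẋ)=(0.222818, 0.185992) → end (x,ẋ)=(0.133657, -0.806928)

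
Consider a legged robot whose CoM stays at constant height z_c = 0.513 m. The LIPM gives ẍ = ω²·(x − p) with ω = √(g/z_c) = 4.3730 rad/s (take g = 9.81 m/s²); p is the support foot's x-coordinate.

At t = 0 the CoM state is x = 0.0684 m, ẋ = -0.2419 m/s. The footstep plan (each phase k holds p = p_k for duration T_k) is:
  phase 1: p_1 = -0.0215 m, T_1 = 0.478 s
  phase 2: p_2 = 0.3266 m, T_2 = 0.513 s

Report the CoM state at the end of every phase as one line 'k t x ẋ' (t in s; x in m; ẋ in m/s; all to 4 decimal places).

phase 1: p=-0.0215, T=0.478, ωT=2.090294, cosh=4.105472, sinh=3.981821; start (x,ẋ)=(0.068400, -0.241900) → end (x,ẋ)=(0.127321, 0.572270)
phase 2: p=0.3266, T=0.513, ωT=2.243349, cosh=4.765472, sinh=4.659370; start (x,ẋ)=(0.127321, 0.572270) → end (x,ẋ)=(-0.013314, -1.333263)

1 0.4780 0.1273 0.5723
2 0.9910 -0.0133 -1.3333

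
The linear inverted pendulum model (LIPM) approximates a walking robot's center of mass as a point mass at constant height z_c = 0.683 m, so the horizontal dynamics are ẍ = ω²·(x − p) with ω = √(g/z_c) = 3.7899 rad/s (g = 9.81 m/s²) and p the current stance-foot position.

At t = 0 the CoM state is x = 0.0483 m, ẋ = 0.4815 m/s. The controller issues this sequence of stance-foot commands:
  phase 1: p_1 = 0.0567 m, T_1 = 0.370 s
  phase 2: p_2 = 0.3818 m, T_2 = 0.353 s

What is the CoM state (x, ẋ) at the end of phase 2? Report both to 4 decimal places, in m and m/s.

x = 0.6342, ẋ = 1.3129

phase 1: p=0.0567, T=0.370, ωT=1.402263, cosh=2.155213, sinh=1.909174; start (x,ẋ)=(0.048300, 0.481500) → end (x,ẋ)=(0.281153, 0.976956)
phase 2: p=0.3818, T=0.353, ωT=1.337835, cosh=2.036598, sinh=1.774185; start (x,ẋ)=(0.281153, 0.976956) → end (x,ẋ)=(0.634171, 1.312921)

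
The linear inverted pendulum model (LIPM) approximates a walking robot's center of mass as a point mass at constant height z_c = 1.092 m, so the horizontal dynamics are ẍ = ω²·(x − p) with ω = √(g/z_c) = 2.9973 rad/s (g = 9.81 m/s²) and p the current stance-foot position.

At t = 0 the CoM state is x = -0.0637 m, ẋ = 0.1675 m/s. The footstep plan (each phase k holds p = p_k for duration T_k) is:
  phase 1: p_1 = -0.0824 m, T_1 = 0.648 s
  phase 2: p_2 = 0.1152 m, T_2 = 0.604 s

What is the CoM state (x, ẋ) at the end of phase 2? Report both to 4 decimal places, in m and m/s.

phase 1: p=-0.0824, T=0.648, ωT=1.942250, cosh=3.558905, sinh=3.415524; start (x,ẋ)=(-0.063700, 0.167500) → end (x,ẋ)=(0.175023, 0.787555)
phase 2: p=0.1152, T=0.604, ωT=1.810369, cosh=3.138149, sinh=2.974555; start (x,ẋ)=(0.175023, 0.787555) → end (x,ẋ)=(1.084513, 3.004828)

x = 1.0845, ẋ = 3.0048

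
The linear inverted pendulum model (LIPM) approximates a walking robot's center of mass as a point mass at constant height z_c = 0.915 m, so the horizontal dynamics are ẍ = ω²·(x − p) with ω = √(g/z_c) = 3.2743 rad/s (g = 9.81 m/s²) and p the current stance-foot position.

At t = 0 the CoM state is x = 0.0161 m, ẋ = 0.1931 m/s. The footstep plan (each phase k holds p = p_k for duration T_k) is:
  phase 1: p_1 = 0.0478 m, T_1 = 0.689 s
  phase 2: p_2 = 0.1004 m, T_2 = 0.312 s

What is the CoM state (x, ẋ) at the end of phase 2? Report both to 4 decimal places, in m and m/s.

x = 0.3777, ẋ = 0.9812

phase 1: p=0.0478, T=0.689, ωT=2.255993, cosh=4.824767, sinh=4.719997; start (x,ẋ)=(0.016100, 0.193100) → end (x,ẋ)=(0.173214, 0.441749)
phase 2: p=0.1004, T=0.312, ωT=1.021582, cosh=1.568805, sinh=1.208780; start (x,ẋ)=(0.173214, 0.441749) → end (x,ẋ)=(0.377712, 0.981209)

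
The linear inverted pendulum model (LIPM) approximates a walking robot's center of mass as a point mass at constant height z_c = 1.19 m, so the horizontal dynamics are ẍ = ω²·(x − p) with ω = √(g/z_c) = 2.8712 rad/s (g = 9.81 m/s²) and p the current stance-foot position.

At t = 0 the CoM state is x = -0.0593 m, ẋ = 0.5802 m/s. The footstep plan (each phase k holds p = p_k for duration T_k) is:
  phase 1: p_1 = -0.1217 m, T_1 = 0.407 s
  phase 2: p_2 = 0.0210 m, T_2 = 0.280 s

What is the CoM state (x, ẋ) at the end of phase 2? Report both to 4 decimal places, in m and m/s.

x = 0.7706, ẋ = 2.3913

phase 1: p=-0.1217, T=0.407, ωT=1.168578, cosh=1.764112, sinh=1.453304; start (x,ẋ)=(-0.059300, 0.580200) → end (x,ẋ)=(0.282058, 1.283916)
phase 2: p=0.0210, T=0.280, ωT=0.803936, cosh=1.340941, sinh=0.893377; start (x,ẋ)=(0.282058, 1.283916) → end (x,ẋ)=(0.770555, 2.391286)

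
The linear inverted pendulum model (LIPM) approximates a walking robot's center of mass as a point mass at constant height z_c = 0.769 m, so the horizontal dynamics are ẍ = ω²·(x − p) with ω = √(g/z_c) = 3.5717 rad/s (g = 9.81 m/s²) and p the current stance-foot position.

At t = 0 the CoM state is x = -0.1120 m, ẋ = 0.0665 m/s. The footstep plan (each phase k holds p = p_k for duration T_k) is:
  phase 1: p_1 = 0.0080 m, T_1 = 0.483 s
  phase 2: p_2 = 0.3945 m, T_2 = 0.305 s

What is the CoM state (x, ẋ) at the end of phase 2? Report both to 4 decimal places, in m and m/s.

phase 1: p=0.0080, T=0.483, ωT=1.725131, cosh=2.895703, sinh=2.717554; start (x,ẋ)=(-0.112000, 0.066500) → end (x,ẋ)=(-0.288887, -0.972190)
phase 2: p=0.3945, T=0.305, ωT=1.089368, cosh=1.654413, sinh=1.317984; start (x,ẋ)=(-0.288887, -0.972190) → end (x,ẋ)=(-1.094850, -4.825410)

x = -1.0949, ẋ = -4.8254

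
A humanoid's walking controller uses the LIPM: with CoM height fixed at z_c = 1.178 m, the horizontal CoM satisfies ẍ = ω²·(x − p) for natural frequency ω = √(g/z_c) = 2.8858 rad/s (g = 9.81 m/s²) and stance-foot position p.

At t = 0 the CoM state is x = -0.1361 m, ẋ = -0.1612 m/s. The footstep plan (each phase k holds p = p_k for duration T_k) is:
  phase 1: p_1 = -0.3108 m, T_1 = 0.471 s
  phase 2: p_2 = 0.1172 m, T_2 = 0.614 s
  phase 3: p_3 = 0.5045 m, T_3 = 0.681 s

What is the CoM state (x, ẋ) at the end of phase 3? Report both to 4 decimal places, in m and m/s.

x = -0.1816, ẋ = -1.7979

phase 1: p=-0.3108, T=0.471, ωT=1.359212, cosh=2.074993, sinh=1.818130; start (x,ẋ)=(-0.136100, -0.161200) → end (x,ẋ)=(-0.049859, 0.582120)
phase 2: p=0.1172, T=0.614, ωT=1.771881, cosh=3.025960, sinh=2.855948; start (x,ẋ)=(-0.049859, 0.582120) → end (x,ẋ)=(0.187785, 0.384624)
phase 3: p=0.5045, T=0.681, ωT=1.965230, cosh=3.638338, sinh=3.498214; start (x,ẋ)=(0.187785, 0.384624) → end (x,ẋ)=(-0.181570, -1.797897)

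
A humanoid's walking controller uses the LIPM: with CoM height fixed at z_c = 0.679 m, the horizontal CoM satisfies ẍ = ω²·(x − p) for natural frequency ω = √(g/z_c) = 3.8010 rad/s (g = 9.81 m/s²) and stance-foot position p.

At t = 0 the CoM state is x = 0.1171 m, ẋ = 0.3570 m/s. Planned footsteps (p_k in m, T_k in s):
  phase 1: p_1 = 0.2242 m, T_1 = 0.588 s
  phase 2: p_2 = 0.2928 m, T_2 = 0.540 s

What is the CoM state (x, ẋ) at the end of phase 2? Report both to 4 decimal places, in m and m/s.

x = -0.4597, ẋ = -2.8161

phase 1: p=0.2242, T=0.588, ωT=2.234988, cosh=4.726682, sinh=4.619688; start (x,ẋ)=(0.117100, 0.357000) → end (x,ẋ)=(0.151866, -0.193190)
phase 2: p=0.2928, T=0.540, ωT=2.052540, cosh=3.958032, sinh=3.829624; start (x,ẋ)=(0.151866, -0.193190) → end (x,ẋ)=(-0.459667, -2.816148)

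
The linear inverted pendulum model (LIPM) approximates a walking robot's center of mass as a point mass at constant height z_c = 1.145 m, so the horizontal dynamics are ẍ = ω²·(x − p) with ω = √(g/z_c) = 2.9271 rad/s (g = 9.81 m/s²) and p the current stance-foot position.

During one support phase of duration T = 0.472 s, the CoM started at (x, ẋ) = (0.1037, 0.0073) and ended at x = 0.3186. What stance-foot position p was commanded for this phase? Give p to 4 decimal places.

p = -0.0847

ωT = 2.9271·0.472 = 1.381591; cosh(ωT) = 2.116205, sinh(ωT) = 1.865026
x(T) = p + (x₀−p)·cosh(ωT) + (ẋ₀/ω)·sinh(ωT) ⇒ p·(1 − cosh) = x(T) − x₀·cosh − (ẋ₀/ω)·sinh
numerator   = 0.3186 − (0.1037)·2.116205 − (0.0073/2.9271)·1.865026 = 0.094498
denominator = 1 − 2.116205 = -1.116205
p = 0.094498 / -1.116205 = -0.0847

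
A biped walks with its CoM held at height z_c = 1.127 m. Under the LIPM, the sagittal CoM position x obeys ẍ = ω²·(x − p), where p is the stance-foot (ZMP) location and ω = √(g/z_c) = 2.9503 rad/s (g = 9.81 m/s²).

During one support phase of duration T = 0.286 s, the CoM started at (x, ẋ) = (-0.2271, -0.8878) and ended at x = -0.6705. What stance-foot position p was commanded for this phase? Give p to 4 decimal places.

ωT = 2.9503·0.286 = 0.843786; cosh(ωT) = 1.377616, sinh(ωT) = 0.947537
x(T) = p + (x₀−p)·cosh(ωT) + (ẋ₀/ω)·sinh(ωT) ⇒ p·(1 − cosh) = x(T) − x₀·cosh − (ẋ₀/ω)·sinh
numerator   = -0.6705 − (-0.2271)·1.377616 − (-0.8878/2.9503)·0.947537 = -0.072512
denominator = 1 − 1.377616 = -0.377616
p = -0.072512 / -0.377616 = 0.1920

p = 0.1920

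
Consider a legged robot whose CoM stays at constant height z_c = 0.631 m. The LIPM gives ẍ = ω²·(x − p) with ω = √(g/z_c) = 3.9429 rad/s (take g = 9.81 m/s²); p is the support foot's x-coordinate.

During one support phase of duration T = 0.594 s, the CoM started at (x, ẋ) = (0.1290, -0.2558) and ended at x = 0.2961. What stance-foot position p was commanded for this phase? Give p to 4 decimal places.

ωT = 3.9429·0.594 = 2.342083; cosh(ωT) = 5.249503, sinh(ωT) = 5.153376
x(T) = p + (x₀−p)·cosh(ωT) + (ẋ₀/ω)·sinh(ωT) ⇒ p·(1 − cosh) = x(T) − x₀·cosh − (ẋ₀/ω)·sinh
numerator   = 0.2961 − (0.1290)·5.249503 − (-0.2558/3.9429)·5.153376 = -0.046755
denominator = 1 − 5.249503 = -4.249503
p = -0.046755 / -4.249503 = 0.0110

p = 0.0110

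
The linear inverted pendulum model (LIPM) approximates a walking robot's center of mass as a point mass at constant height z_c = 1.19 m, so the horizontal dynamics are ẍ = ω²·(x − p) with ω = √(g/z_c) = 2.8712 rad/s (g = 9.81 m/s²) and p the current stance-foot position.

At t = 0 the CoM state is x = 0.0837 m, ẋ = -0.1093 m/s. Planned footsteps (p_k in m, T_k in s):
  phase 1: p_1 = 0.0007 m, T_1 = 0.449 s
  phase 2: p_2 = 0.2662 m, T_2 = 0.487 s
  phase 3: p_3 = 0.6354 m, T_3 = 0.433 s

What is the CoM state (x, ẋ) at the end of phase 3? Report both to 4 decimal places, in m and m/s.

x = -0.7847, ẋ = -3.7241

phase 1: p=0.0007, T=0.449, ωT=1.289169, cosh=1.952634, sinh=1.677134; start (x,ẋ)=(0.083700, -0.109300) → end (x,ẋ)=(0.098924, 0.186254)
phase 2: p=0.2662, T=0.487, ωT=1.398274, cosh=2.147616, sinh=1.900593; start (x,ẋ)=(0.098924, 0.186254) → end (x,ẋ)=(0.030247, -0.512820)
phase 3: p=0.6354, T=0.433, ωT=1.243230, cosh=1.877621, sinh=1.589170; start (x,ẋ)=(0.030247, -0.512820) → end (x,ẋ)=(-0.784688, -3.724091)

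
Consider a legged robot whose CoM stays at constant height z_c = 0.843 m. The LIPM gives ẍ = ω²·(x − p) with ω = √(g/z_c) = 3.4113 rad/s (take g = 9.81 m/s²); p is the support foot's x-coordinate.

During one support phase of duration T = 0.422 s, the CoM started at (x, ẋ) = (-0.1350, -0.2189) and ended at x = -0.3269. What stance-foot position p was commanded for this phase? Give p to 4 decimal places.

ωT = 3.4113·0.422 = 1.439569; cosh(ωT) = 2.227953, sinh(ωT) = 1.990923
x(T) = p + (x₀−p)·cosh(ωT) + (ẋ₀/ω)·sinh(ωT) ⇒ p·(1 − cosh) = x(T) − x₀·cosh − (ẋ₀/ω)·sinh
numerator   = -0.3269 − (-0.1350)·2.227953 − (-0.2189/3.4113)·1.990923 = 0.101629
denominator = 1 − 2.227953 = -1.227953
p = 0.101629 / -1.227953 = -0.0828

p = -0.0828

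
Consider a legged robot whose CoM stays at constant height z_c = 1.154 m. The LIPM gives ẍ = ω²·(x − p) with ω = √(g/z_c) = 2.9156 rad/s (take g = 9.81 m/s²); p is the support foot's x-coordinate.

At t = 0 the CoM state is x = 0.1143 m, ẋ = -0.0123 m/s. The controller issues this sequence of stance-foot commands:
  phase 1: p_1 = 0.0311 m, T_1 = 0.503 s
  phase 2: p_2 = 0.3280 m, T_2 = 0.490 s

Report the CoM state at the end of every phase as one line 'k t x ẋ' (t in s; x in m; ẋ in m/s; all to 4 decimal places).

1 0.5030 0.2123 0.4696
2 0.9930 0.3896 0.3730

phase 1: p=0.0311, T=0.503, ωT=1.466547, cosh=2.282482, sinh=2.051761; start (x,ẋ)=(0.114300, -0.012300) → end (x,ẋ)=(0.212347, 0.469637)
phase 2: p=0.3280, T=0.490, ωT=1.428644, cosh=2.206335, sinh=1.966702; start (x,ẋ)=(0.212347, 0.469637) → end (x,ẋ)=(0.389621, 0.373008)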